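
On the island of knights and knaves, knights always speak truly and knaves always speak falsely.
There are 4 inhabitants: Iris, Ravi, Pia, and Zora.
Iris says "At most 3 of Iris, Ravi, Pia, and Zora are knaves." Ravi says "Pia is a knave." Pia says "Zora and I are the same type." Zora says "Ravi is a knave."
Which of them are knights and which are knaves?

Iris is a knight, Ravi is a knave, Pia is a knight, and Zora is a knight.

Suppose Iris is a knave. Then Iris's statement "at most 3 of Iris, Ravi, Pia, and Zora are knaves" would have to be false. Checking the 8 ways to assign the others, none is consistent with every speaker.
(For instance, with Ravi=knave, Pia=knight, Zora=knight, Iris's claim "at most 3 of Iris, Ravi, Pia, and Zora are knaves" comes out true where it would need to be false.)
So Iris must be a knight, making "at most 3 of Iris, Ravi, Pia, and Zora are knaves" true. Taking Iris=knight, Ravi=knave, Pia=knight, Zora=knight, each remaining statement checks out:
  Ravi (knave): "Pia is a knave" — false. ✓
  Pia (knight): "Zora and I are the same type" — true. ✓
  Zora (knight): "Ravi is a knave" — true. ✓
This is the unique consistent assignment.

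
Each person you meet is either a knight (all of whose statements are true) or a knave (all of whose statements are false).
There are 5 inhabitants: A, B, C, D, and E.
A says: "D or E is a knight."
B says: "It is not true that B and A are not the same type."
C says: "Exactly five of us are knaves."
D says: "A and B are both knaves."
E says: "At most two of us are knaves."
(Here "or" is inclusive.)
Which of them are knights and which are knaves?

A is a knight, and the claim "D or E is a knight" is indeed True.
Since B is a knight, "it is not true that B and A are not the same type" needs to be True, which holds.
C is a knave; "exactly five of us are knaves" is False, as required.
D (knave): "A and B are both knaves" — False. ✓
E is a knight, and the claim "at most two of us are knaves" is indeed True.

A is a knight, B is a knight, C is a knave, D is a knave, and E is a knight.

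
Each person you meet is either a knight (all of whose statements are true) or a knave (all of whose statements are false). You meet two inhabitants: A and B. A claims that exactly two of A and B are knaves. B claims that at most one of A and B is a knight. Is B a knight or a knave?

B is a knight.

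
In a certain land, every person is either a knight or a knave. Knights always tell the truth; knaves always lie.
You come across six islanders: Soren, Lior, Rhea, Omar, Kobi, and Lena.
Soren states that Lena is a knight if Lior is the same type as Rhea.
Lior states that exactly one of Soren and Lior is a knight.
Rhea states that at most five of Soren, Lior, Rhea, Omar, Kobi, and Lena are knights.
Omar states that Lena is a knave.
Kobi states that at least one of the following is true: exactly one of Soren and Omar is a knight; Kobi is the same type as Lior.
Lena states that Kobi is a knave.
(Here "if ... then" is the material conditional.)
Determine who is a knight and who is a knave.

Soren is a knave, Lior is a knight, Rhea is a knight, Omar is a knight, Kobi is a knight, and Lena is a knave.

As a knave, Soren's statement "Lena is a knight if Lior is the same type as Rhea" should be False; it is.
Lior is a knight, and the claim "exactly one of Soren and Lior is a knight" is indeed true.
As a knight, Rhea's statement "at most five of Soren, Lior, Rhea, Omar, Kobi, and Lena are knights" should be true; it is.
Omar is a knight, and the claim "Lena is a knave" is indeed true.
Since Kobi is a knight, "at least one of the following is true: exactly one of Soren and Omar is a knight; Kobi is the same type as Lior" needs to be true, which holds.
Lena is a knave, so "Kobi is a knave" must be False — and it is.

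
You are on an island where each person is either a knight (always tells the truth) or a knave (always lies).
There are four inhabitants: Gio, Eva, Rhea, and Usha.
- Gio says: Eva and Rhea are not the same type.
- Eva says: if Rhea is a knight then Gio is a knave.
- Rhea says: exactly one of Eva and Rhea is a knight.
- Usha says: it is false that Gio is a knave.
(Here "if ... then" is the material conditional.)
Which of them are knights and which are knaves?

Gio is a knight; "Eva and Rhea are not the same type" is True, as required.
Eva is a knave; "if Rhea is a knight then Gio is a knave" is false, as required.
Rhea is a knight, so "exactly one of Eva and Rhea is a knight" must be True — and it is.
Usha is a knight; "it is false that Gio is a knave" is True, as required.

Gio is a knight, Eva is a knave, Rhea is a knight, and Usha is a knight.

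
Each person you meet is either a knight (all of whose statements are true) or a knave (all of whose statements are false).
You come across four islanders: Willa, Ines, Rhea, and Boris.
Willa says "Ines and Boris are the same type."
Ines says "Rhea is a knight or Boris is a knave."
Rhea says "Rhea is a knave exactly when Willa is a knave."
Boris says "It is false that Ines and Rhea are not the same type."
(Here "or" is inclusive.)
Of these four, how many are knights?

The unique consistent assignment is Willa=knight, Ines=knight, Rhea=knight, Boris=knight.
That has 4 knights.

4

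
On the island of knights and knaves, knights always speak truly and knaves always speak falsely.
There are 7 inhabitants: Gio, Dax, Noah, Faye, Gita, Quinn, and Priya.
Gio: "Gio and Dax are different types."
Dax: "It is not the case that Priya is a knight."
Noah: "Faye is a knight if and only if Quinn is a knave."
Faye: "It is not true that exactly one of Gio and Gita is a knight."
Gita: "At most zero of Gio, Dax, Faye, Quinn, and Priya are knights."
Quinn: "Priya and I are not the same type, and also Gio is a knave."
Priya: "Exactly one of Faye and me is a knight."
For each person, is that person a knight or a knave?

As a knight, Gio's statement "Gio and Dax are different types" should be True; it is.
As a knave, Dax's statement "it is not the case that Priya is a knight" should be False; it is.
Noah is a knave; "Faye is a knight if and only if Quinn is a knave" is False, as required.
Faye is a knave; "it is not true that exactly one of Gio and Gita is a knight" is False, as required.
Gita (knave): "at most zero of Gio, Dax, Faye, Quinn, and Priya are knights" — False. ✓
Quinn is a knave, and the claim "Priya and I are not the same type, and also Gio is a knave" is indeed False.
Priya (knight): "exactly one of Faye and me is a knight" — True. ✓

Gio is a knight, Dax is a knave, Noah is a knave, Faye is a knave, Gita is a knave, Quinn is a knave, and Priya is a knight.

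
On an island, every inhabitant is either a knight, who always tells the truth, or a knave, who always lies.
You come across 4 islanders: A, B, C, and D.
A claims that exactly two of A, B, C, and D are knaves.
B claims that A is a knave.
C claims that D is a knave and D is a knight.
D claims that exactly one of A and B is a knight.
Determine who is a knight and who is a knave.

A is a knight, B is a knave, C is a knave, and D is a knight.

As a knight, A's statement "exactly two of A, B, C, and D are knaves" should be True; it is.
B is a knave, and the claim "A is a knave" is indeed false.
C (knave): "D is a knave and D is a knight" — false. ✓
As a knight, D's statement "exactly one of A and B is a knight" should be True; it is.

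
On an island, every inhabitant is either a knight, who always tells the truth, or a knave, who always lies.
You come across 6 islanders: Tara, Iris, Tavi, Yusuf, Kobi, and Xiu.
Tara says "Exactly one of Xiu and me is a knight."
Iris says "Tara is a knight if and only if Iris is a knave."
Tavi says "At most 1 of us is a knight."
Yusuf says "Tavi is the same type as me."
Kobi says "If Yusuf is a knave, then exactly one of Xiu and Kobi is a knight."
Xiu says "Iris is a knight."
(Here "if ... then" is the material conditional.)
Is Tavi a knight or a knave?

Tavi is a knight.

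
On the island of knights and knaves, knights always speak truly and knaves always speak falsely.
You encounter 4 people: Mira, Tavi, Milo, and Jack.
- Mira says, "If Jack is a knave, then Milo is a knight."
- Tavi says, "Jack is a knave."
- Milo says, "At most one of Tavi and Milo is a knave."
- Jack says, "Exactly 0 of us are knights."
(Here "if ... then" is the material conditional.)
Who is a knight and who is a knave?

Mira is a knight, Tavi is a knight, Milo is a knight, and Jack is a knave.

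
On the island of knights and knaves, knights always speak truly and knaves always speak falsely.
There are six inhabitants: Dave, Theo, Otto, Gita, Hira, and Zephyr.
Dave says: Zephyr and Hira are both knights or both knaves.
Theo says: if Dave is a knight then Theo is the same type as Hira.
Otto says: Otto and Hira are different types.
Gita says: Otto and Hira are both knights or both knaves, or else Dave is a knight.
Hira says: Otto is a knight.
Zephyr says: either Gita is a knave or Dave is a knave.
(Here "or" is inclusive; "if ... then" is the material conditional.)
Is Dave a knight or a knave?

Consistent assignments: {Dave=knave, Theo=knight, Otto=knave, Gita=knight, Hira=knave, Zephyr=knight}
In every consistent assignment, Dave is a knave.

Dave is a knave.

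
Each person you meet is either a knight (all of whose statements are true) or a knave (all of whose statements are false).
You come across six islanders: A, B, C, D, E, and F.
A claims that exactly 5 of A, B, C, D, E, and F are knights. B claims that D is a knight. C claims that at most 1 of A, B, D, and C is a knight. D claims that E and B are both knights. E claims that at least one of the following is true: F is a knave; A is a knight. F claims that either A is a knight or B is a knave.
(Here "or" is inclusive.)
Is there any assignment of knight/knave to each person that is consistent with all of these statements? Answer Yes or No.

Yes

One consistent assignment: A=knight, B=knight, C=knave, D=knight, E=knight, F=knight.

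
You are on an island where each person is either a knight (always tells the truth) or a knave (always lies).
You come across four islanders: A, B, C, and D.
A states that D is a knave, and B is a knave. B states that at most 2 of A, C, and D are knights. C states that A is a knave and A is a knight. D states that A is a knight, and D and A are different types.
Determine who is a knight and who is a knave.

A is a knave, B is a knight, C is a knave, and D is a knave.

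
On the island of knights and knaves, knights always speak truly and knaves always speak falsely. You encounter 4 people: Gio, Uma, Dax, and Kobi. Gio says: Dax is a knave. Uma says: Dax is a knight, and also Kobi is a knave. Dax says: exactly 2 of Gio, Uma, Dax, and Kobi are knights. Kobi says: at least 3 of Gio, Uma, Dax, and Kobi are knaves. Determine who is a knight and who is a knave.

Knights: Uma and Dax. Knaves: Gio and Kobi.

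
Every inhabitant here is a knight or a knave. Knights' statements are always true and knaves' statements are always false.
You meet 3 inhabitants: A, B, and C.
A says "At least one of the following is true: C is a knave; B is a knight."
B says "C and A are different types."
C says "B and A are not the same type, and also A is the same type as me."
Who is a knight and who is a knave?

Suppose A is a knave. Then A's statement "at least one of the following is true: C is a knave; B is a knight" would have to be false. Checking the 4 ways to assign the others, none is consistent with every speaker.
(For instance, with B=knight, C=knave, A's claim "at least one of the following is true: C is a knave; B is a knight" comes out true where it would need to be false.)
So A must be a knight, making "at least one of the following is true: C is a knave; B is a knight" true. Taking A=knight, B=knight, C=knave, each remaining statement checks out:
  B (knight): "C and A are different types" — true. ✓
  C (knave): "B and A are not the same type, and also A is the same type as me" — false. ✓
This is the unique consistent assignment.

Knights: A and B. Knaves: C.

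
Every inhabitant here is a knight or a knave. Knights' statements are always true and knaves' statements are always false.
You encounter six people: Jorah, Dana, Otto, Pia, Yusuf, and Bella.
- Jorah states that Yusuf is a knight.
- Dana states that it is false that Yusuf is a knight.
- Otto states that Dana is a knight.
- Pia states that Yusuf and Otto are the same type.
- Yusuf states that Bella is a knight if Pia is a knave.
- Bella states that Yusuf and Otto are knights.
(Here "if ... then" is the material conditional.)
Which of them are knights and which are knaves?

Jorah is a knave, Dana is a knight, Otto is a knight, Pia is a knave, Yusuf is a knave, and Bella is a knave.

Jorah is a knave, so "Yusuf is a knight" must be False — and it is.
Dana is a knight, and the claim "it is false that Yusuf is a knight" is indeed True.
Since Otto is a knight, "Dana is a knight" needs to be True, which holds.
Pia is a knave; "Yusuf and Otto are the same type" is False, as required.
Yusuf is a knave; "Bella is a knight if Pia is a knave" is False, as required.
Bella is a knave; "Yusuf and Otto are knights" is False, as required.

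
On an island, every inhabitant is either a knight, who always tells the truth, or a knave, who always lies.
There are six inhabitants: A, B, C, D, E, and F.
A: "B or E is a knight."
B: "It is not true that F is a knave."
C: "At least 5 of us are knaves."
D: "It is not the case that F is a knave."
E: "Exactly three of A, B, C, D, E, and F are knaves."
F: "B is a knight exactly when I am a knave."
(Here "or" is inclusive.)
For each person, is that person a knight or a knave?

A is a knave, so "B or E is a knight" must be false — and it is.
B is a knave, and the claim "it is not true that F is a knave" is indeed false.
C is a knight; "at least 5 of us are knaves" is True, as required.
As a knave, D's statement "it is not the case that F is a knave" should be false; it is.
E is a knave, so "exactly three of A, B, C, D, E, and F are knaves" must be false — and it is.
F (knave): "B is a knight exactly when I am a knave" — false. ✓

A is a knave, B is a knave, C is a knight, D is a knave, E is a knave, and F is a knave.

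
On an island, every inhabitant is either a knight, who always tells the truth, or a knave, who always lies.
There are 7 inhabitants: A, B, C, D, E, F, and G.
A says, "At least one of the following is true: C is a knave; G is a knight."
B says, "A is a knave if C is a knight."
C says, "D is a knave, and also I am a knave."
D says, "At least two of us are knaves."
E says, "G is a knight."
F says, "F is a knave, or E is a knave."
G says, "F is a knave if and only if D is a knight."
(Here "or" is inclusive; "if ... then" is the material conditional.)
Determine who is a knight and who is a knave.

A is a knight, B is a knight, C is a knave, D is a knight, E is a knave, F is a knight, and G is a knave.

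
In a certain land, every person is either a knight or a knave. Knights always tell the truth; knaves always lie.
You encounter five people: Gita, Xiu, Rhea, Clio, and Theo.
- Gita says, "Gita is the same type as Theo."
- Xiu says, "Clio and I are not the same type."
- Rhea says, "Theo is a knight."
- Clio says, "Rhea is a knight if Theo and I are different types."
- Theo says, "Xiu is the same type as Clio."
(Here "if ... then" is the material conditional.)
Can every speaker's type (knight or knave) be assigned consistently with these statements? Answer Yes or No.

No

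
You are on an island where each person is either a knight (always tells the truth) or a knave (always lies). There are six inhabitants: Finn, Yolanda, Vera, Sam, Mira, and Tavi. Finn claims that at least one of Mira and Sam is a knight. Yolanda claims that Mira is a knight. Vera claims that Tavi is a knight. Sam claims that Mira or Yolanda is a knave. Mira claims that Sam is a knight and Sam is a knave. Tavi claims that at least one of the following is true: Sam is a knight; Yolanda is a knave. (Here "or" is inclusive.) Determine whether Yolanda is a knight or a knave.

Yolanda is a knave.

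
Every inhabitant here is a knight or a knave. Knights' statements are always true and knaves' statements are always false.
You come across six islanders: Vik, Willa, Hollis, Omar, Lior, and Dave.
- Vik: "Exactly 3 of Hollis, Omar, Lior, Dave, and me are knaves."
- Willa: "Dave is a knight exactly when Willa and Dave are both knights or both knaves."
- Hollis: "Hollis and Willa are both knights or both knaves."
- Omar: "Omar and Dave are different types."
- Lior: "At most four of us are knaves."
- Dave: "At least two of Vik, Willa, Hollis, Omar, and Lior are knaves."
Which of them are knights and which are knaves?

Vik is a knave, Willa is a knight, Hollis is a knight, Omar is a knight, Lior is a knight, and Dave is a knave.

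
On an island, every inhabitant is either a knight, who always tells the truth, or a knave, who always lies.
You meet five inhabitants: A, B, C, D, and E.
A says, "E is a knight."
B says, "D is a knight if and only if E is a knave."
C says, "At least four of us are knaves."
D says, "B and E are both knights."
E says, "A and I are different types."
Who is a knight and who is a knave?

A is a knave, B is a knave, C is a knight, D is a knave, and E is a knave.

Suppose A is a knight. Then A's statement "E is a knight" would have to be true. Checking the 16 ways to assign the others, none is consistent with every speaker.
(For instance, with B=knave, C=knight, D=knave, E=knave, A's claim "E is a knight" comes out false where it would need to be true.)
So A must be a knave, making "E is a knight" false. Taking A=knave, B=knave, C=knight, D=knave, E=knave, each remaining statement checks out:
  B (knave): "D is a knight if and only if E is a knave" — false. ✓
  C (knight): "at least four of us are knaves" — true. ✓
  D (knave): "B and E are both knights" — false. ✓
  E (knave): "A and I are different types" — false. ✓
This is the unique consistent assignment.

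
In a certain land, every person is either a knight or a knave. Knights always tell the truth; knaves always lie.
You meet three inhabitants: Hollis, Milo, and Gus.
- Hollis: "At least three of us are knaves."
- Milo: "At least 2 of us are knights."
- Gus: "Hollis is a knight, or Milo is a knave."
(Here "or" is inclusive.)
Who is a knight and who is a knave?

Knights: Gus. Knaves: Hollis and Milo.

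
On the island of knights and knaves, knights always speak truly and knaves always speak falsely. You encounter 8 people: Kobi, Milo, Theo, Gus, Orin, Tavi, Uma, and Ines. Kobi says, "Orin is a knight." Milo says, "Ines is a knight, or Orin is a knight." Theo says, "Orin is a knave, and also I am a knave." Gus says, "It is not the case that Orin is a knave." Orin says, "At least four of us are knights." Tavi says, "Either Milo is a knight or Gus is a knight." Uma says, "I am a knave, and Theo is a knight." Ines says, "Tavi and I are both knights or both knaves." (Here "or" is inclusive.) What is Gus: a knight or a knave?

Gus is a knight.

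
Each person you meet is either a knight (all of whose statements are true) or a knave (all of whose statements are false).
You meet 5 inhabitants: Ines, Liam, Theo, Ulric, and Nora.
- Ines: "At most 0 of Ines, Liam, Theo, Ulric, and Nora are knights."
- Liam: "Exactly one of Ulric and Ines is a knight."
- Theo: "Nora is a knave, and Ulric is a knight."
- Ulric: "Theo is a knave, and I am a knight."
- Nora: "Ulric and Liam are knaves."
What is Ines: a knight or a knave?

Consistent assignments: {Ines=knave, Liam=knave, Theo=knave, Ulric=knave, Nora=knight}
In every consistent assignment, Ines is a knave.

Ines is a knave.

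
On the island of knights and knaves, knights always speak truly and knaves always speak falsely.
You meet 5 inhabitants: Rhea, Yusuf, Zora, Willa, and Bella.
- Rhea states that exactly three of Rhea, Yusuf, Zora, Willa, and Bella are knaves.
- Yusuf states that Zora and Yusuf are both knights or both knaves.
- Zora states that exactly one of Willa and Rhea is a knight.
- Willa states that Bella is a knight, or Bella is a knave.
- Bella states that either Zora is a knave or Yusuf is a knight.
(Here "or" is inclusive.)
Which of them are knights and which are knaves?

Rhea is a knave; "exactly three of Rhea, Yusuf, Zora, Willa, and Bella are knaves" is False, as required.
As a knight, Yusuf's statement "Zora and Yusuf are both knights or both knaves" should be True; it is.
Zora is a knight; "exactly one of Willa and Rhea is a knight" is True, as required.
Willa is a knight; "Bella is a knight, or Bella is a knave" is True, as required.
Bella is a knight, and the claim "either Zora is a knave or Yusuf is a knight" is indeed True.

Rhea is a knave, Yusuf is a knight, Zora is a knight, Willa is a knight, and Bella is a knight.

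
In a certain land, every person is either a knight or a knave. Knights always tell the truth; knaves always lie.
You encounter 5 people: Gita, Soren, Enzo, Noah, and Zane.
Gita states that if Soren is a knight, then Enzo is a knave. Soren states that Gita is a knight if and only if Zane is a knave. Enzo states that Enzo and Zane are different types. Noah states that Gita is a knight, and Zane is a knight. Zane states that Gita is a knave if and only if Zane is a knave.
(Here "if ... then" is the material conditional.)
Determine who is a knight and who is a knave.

Suppose Gita is a knave. Then Gita's statement "if Soren is a knight, then Enzo is a knave" would have to be false. Checking the 16 ways to assign the others, none is consistent with every speaker.
(For instance, with Soren=knight, Enzo=knave, Noah=knave, Zane=knave, Gita's claim "if Soren is a knight, then Enzo is a knave" comes out true where it would need to be false.)
So Gita must be a knight, making "if Soren is a knight, then Enzo is a knave" true. Taking Gita=knight, Soren=knight, Enzo=knave, Noah=knave, Zane=knave, each remaining statement checks out:
  Soren (knight): "Gita is a knight if and only if Zane is a knave" — true. ✓
  Enzo (knave): "Enzo and Zane are different types" — false. ✓
  Noah (knave): "Gita is a knight, and Zane is a knight" — false. ✓
  Zane (knave): "Gita is a knave if and only if Zane is a knave" — false. ✓
This is the unique consistent assignment.

Gita is a knight, Soren is a knight, Enzo is a knave, Noah is a knave, and Zane is a knave.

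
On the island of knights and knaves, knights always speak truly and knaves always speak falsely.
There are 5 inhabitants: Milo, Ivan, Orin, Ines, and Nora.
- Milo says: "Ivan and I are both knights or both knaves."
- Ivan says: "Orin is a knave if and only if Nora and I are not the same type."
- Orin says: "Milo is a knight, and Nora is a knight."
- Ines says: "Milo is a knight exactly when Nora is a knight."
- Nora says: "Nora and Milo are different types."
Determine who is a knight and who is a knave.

Milo (knave): "Ivan and I are both knights or both knaves" — false. ✓
As a knight, Ivan's statement "Orin is a knave if and only if Nora and I are not the same type" should be true; it is.
Orin is a knave; "Milo is a knight, and Nora is a knight" is false, as required.
Ines is a knight, so "Milo is a knight exactly when Nora is a knight" must be true — and it is.
Nora is a knave, and the claim "Nora and Milo are different types" is indeed false.

Milo is a knave, Ivan is a knight, Orin is a knave, Ines is a knight, and Nora is a knave.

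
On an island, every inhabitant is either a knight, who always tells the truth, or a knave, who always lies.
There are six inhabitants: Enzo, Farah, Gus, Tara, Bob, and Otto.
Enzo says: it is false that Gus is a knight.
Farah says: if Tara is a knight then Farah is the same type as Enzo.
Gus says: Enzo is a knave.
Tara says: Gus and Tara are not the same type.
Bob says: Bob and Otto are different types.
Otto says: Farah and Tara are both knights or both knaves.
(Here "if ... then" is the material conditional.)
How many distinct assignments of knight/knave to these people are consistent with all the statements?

4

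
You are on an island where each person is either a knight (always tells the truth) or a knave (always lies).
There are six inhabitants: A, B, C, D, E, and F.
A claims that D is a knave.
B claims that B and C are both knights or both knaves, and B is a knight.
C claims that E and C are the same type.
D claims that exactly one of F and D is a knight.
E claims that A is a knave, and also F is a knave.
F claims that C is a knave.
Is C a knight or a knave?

Consistent assignments: {A=knave, B=knight, C=knight, D=knight, E=knight, F=knave}; {A=knave, B=knave, C=knight, D=knight, E=knight, F=knave}
In every consistent assignment, C is a knight.

C is a knight.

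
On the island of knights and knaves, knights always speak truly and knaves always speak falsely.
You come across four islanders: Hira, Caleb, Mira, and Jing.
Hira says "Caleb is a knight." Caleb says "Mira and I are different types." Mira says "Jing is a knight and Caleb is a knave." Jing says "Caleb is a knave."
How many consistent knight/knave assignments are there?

1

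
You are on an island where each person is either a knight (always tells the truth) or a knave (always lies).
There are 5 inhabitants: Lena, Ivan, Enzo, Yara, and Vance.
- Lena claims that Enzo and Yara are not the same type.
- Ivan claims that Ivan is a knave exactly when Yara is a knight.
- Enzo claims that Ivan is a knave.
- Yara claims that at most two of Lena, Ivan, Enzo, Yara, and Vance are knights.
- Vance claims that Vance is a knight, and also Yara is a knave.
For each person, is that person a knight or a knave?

Lena is a knight; "Enzo and Yara are not the same type" is true, as required.
Ivan is a knave, so "Ivan is a knave exactly when Yara is a knight" must be false — and it is.
As a knight, Enzo's statement "Ivan is a knave" should be true; it is.
Since Yara is a knave, "at most two of Lena, Ivan, Enzo, Yara, and Vance are knights" needs to be false, which holds.
Vance is a knight, so "Vance is a knight, and also Yara is a knave" must be true — and it is.

Knights: Lena, Enzo, and Vance. Knaves: Ivan and Yara.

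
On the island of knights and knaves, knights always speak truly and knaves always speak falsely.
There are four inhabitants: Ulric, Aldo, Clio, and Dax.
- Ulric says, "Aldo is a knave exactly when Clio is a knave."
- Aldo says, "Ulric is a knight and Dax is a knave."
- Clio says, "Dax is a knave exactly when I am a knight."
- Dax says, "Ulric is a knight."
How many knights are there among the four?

1

The unique consistent assignment is Ulric=knave, Aldo=knave, Clio=knight, Dax=knave.
That has 1 knight.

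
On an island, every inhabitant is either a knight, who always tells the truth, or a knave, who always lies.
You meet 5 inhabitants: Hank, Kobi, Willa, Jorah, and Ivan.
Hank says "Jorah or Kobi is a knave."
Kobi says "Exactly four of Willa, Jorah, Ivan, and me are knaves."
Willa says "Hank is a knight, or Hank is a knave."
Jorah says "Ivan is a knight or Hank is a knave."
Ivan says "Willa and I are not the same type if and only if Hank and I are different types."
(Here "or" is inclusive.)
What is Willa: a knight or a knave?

Willa is a knight.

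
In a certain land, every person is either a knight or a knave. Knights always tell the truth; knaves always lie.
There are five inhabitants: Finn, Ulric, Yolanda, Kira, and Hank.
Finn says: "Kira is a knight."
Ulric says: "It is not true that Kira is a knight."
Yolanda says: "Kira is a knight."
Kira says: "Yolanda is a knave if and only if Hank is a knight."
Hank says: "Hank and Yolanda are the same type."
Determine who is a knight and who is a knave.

Knights: Finn, Yolanda, and Kira. Knaves: Ulric and Hank.

Since Finn is a knight, "Kira is a knight" needs to be true, which holds.
As a knave, Ulric's statement "it is not true that Kira is a knight" should be False; it is.
Since Yolanda is a knight, "Kira is a knight" needs to be true, which holds.
Since Kira is a knight, "Yolanda is a knave if and only if Hank is a knight" needs to be true, which holds.
Hank (knave): "Hank and Yolanda are the same type" — False. ✓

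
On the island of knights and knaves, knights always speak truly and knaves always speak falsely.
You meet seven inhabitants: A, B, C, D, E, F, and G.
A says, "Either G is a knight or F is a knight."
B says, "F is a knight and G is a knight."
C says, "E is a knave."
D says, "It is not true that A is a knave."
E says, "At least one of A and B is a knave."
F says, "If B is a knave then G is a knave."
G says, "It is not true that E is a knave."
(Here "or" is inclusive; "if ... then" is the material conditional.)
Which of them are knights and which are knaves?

A is a knight, B is a knave, C is a knave, D is a knight, E is a knight, F is a knave, and G is a knight.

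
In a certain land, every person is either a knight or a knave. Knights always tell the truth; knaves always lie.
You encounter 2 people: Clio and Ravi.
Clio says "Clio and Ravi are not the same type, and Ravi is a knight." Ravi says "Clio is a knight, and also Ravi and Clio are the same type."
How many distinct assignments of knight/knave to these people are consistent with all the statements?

Consistent assignments:
  Clio=knave, Ravi=knave

1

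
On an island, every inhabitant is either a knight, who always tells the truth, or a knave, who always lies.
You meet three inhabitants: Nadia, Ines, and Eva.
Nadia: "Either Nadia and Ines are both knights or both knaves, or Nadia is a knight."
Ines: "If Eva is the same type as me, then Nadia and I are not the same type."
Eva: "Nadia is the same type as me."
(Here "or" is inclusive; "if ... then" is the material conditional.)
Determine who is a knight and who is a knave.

Nadia is a knight; "either Nadia and Ines are both knights or both knaves, or Nadia is a knight" is true, as required.
Ines is a knight, and the claim "if Eva is the same type as me, then Nadia and I are not the same type" is indeed true.
Eva (knave): "Nadia is the same type as me" — False. ✓

Knights: Nadia and Ines. Knaves: Eva.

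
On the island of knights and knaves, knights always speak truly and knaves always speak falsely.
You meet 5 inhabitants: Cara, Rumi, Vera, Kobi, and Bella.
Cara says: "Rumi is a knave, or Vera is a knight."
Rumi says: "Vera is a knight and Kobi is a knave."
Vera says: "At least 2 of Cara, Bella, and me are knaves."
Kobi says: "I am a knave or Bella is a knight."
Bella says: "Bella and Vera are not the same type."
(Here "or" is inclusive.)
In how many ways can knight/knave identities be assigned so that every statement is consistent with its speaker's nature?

Consistent assignments:
  Cara=knight, Rumi=knave, Vera=knave, Kobi=knight, Bella=knight

1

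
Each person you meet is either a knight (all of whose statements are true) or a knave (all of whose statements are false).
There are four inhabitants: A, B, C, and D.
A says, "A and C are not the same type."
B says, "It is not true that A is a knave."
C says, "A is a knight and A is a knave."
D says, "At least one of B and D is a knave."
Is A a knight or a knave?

A is a knave.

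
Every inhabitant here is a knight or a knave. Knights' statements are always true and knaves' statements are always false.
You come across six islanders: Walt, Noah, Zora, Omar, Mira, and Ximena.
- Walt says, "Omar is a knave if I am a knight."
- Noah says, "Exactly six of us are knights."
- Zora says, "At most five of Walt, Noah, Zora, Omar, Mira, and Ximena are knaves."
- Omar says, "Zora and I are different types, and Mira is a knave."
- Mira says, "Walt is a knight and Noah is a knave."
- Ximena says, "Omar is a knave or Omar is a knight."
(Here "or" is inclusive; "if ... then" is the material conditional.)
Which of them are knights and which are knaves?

Walt is a knight, so "Omar is a knave if I am a knight" must be true — and it is.
Noah is a knave; "exactly six of us are knights" is false, as required.
Zora is a knight, and the claim "at most five of Walt, Noah, Zora, Omar, Mira, and Ximena are knaves" is indeed true.
Omar (knave): "Zora and I are different types, and Mira is a knave" — false. ✓
Mira is a knight, and the claim "Walt is a knight and Noah is a knave" is indeed true.
Ximena (knight): "Omar is a knave or Omar is a knight" — true. ✓

Walt is a knight, Noah is a knave, Zora is a knight, Omar is a knave, Mira is a knight, and Ximena is a knight.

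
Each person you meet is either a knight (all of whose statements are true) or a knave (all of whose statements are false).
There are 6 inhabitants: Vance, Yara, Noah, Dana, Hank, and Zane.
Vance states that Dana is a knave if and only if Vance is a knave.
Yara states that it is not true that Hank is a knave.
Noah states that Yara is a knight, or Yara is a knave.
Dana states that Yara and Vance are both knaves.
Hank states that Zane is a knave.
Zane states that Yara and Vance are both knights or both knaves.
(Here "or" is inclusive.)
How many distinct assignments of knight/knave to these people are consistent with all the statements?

1

Consistent assignments:
  Vance=knave, Yara=knave, Noah=knight, Dana=knight, Hank=knave, Zane=knight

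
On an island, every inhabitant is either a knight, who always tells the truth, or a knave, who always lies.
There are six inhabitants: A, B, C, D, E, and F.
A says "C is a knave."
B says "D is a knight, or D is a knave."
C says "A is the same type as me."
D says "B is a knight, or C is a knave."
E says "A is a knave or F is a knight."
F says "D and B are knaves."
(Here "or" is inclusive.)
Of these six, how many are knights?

3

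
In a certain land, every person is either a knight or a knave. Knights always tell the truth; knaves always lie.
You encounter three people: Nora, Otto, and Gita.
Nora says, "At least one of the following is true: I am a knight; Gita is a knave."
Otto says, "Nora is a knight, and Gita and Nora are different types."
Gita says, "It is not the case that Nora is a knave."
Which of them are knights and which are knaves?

Nora is a knight, Otto is a knave, and Gita is a knight.

Suppose Nora is a knave. Then Nora's statement "at least one of the following is true: I am a knight; Gita is a knave" would have to be false. Checking the 4 ways to assign the others, none is consistent with every speaker.
(For instance, with Otto=knave, Gita=knight, Gita's claim "it is not the case that Nora is a knave" comes out false where it would need to be true.)
So Nora must be a knight, making "at least one of the following is true: I am a knight; Gita is a knave" true. Taking Nora=knight, Otto=knave, Gita=knight, each remaining statement checks out:
  Otto (knave): "Nora is a knight, and Gita and Nora are different types" — false. ✓
  Gita (knight): "it is not the case that Nora is a knave" — true. ✓
This is the unique consistent assignment.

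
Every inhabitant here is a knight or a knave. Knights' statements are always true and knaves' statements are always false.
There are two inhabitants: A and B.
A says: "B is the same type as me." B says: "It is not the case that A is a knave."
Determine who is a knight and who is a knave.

Knights: A and B. Knaves: none.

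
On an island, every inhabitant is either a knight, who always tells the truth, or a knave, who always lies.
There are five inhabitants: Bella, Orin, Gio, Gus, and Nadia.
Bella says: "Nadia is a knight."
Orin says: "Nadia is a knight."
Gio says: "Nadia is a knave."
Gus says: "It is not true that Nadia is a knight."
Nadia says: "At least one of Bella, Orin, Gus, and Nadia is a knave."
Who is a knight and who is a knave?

Knights: Bella, Orin, and Nadia. Knaves: Gio and Gus.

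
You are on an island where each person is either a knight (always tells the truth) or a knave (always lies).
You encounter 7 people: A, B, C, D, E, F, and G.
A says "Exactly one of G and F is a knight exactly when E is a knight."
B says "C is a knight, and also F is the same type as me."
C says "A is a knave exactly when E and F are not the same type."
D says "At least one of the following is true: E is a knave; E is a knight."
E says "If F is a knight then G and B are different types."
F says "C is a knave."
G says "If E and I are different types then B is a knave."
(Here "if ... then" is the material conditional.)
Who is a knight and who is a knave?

A is a knave; "exactly one of G and F is a knight exactly when E is a knight" is False, as required.
Since B is a knave, "C is a knight, and also F is the same type as me" needs to be False, which holds.
Since C is a knave, "A is a knave exactly when E and F are not the same type" needs to be False, which holds.
As a knight, D's statement "at least one of the following is true: E is a knave; E is a knight" should be True; it is.
E is a knight, and the claim "if F is a knight then G and B are different types" is indeed True.
Since F is a knight, "C is a knave" needs to be True, which holds.
G is a knight; "if E and I are different types then B is a knave" is True, as required.

A is a knave, B is a knave, C is a knave, D is a knight, E is a knight, F is a knight, and G is a knight.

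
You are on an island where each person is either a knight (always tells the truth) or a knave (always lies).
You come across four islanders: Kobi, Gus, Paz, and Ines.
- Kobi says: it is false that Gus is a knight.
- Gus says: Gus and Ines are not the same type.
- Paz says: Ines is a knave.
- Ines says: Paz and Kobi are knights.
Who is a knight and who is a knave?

Kobi is a knave, Gus is a knight, Paz is a knight, and Ines is a knave.

Kobi (knave): "it is false that Gus is a knight" — false. ✓
Gus is a knight; "Gus and Ines are not the same type" is True, as required.
Paz is a knight; "Ines is a knave" is True, as required.
Ines (knave): "Paz and Kobi are knights" — false. ✓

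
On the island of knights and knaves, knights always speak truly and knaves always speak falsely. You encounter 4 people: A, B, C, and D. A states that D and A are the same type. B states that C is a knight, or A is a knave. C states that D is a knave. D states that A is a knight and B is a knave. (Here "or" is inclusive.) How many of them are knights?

2

The unique consistent assignment is A=knight, B=knave, C=knave, D=knight.
That has 2 knights.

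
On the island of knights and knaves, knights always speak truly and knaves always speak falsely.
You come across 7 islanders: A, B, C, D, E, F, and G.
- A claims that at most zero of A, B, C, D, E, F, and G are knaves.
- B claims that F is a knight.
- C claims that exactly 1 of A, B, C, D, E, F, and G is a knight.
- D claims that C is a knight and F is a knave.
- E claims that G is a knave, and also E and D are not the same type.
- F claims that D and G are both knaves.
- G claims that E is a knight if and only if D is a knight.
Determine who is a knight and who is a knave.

As a knave, A's statement "at most zero of A, B, C, D, E, F, and G are knaves" should be False; it is.
B is a knight; "F is a knight" is true, as required.
C is a knave, so "exactly 1 of A, B, C, D, E, F, and G is a knight" must be False — and it is.
D is a knave; "C is a knight and F is a knave" is False, as required.
E is a knight; "G is a knave, and also E and D are not the same type" is true, as required.
F is a knight; "D and G are both knaves" is true, as required.
As a knave, G's statement "E is a knight if and only if D is a knight" should be False; it is.

A is a knave, B is a knight, C is a knave, D is a knave, E is a knight, F is a knight, and G is a knave.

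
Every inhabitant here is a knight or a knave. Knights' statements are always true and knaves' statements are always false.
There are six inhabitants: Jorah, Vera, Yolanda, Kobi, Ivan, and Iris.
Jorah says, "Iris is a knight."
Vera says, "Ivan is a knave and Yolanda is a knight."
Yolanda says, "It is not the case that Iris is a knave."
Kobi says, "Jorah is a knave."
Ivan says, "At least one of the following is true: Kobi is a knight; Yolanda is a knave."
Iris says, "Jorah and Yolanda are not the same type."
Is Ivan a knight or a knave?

Consistent assignments: {Jorah=knave, Vera=knave, Yolanda=knave, Kobi=knight, Ivan=knight, Iris=knave}
In every consistent assignment, Ivan is a knight.

Ivan is a knight.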